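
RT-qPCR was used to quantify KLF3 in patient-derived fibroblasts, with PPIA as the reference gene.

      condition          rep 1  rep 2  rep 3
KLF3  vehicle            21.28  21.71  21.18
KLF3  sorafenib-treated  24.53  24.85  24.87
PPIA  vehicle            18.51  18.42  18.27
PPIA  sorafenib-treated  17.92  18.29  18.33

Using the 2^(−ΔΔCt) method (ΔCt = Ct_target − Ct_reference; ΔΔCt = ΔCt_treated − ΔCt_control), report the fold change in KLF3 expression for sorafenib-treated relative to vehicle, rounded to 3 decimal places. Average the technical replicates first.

0.084

Mean Ct: KLF3 vehicle 21.390; KLF3 sorafenib-treated 24.750; PPIA vehicle 18.400; PPIA sorafenib-treated 18.180
ΔCt(vehicle) = 21.390 − 18.400 = 2.990
ΔCt(sorafenib-treated) = 24.750 − 18.180 = 6.570
ΔΔCt = 6.570 − 2.990 = 3.580
Fold change = 2^(−3.580) = 0.0836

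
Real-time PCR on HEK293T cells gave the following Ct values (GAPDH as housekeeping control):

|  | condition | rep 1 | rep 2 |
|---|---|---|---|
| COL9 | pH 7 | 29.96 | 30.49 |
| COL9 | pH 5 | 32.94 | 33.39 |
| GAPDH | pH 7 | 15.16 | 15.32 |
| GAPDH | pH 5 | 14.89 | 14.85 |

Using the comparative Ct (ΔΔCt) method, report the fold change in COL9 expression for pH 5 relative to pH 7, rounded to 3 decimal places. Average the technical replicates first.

0.101

Mean Ct: COL9 pH 7 30.225; COL9 pH 5 33.165; GAPDH pH 7 15.240; GAPDH pH 5 14.870
ΔCt(pH 7) = 30.225 − 15.240 = 14.985
ΔCt(pH 5) = 33.165 − 14.870 = 18.295
ΔΔCt = 18.295 − 14.985 = 3.310
Fold change = 2^(−3.310) = 0.1008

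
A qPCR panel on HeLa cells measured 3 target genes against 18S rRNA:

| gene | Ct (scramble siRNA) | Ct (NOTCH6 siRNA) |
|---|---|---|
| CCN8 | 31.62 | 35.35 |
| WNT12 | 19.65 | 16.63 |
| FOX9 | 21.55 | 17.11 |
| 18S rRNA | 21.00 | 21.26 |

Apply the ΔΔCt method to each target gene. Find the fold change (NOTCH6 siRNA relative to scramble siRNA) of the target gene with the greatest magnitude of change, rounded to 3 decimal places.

CCN8: ΔΔCt = (35.35−21.26) − (31.62−21.00) = 14.09 − 10.62 = 3.47; fold change = 2^-3.47 = 0.090
WNT12: ΔΔCt = (16.63−21.26) − (19.65−21.00) = -4.63 − (-1.35) = -3.28; fold change = 2^3.28 = 9.714
FOX9: ΔΔCt = (17.11−21.26) − (21.55−21.00) = -4.15 − 0.55 = -4.70; fold change = 2^4.70 = 25.992
FOX9 has the largest |ΔΔCt| = 4.70.

25.992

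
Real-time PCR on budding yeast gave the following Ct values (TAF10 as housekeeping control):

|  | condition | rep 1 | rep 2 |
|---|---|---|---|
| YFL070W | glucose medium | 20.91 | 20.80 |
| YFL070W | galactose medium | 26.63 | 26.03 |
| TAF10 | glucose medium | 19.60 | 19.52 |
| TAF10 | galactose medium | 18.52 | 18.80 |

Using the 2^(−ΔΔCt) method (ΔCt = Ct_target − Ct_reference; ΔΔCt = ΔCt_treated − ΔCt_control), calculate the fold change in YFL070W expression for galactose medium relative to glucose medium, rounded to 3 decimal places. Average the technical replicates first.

0.012

Mean Ct: YFL070W glucose medium 20.855; YFL070W galactose medium 26.330; TAF10 glucose medium 19.560; TAF10 galactose medium 18.660
ΔCt(glucose medium) = 20.855 − 19.560 = 1.295
ΔCt(galactose medium) = 26.330 − 18.660 = 7.670
ΔΔCt = 7.670 − 1.295 = 6.375
Fold change = 2^(−6.375) = 0.0120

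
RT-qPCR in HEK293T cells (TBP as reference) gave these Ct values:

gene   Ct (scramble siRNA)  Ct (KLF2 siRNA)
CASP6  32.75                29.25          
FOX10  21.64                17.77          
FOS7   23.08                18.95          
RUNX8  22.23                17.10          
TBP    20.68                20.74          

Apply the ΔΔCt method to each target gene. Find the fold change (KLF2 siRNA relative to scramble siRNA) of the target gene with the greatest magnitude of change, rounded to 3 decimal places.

36.504

CASP6: ΔΔCt = (29.25−20.74) − (32.75−20.68) = 8.51 − 12.07 = -3.56; fold change = 2^3.56 = 11.794
FOX10: ΔΔCt = (17.77−20.74) − (21.64−20.68) = -2.97 − 0.96 = -3.93; fold change = 2^3.93 = 15.242
FOS7: ΔΔCt = (18.95−20.74) − (23.08−20.68) = -1.79 − 2.40 = -4.19; fold change = 2^4.19 = 18.252
RUNX8: ΔΔCt = (17.10−20.74) − (22.23−20.68) = -3.64 − 1.55 = -5.19; fold change = 2^5.19 = 36.504
RUNX8 has the largest |ΔΔCt| = 5.19.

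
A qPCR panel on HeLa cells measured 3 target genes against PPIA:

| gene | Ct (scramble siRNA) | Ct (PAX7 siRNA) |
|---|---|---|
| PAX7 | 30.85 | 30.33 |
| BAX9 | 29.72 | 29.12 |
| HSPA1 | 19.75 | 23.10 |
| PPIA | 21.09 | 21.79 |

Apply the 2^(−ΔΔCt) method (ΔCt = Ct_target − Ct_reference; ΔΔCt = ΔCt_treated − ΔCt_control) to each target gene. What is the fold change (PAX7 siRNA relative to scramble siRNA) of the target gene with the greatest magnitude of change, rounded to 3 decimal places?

PAX7: ΔΔCt = (30.33−21.79) − (30.85−21.09) = 8.54 − 9.76 = -1.22; fold change = 2^1.22 = 2.329
BAX9: ΔΔCt = (29.12−21.79) − (29.72−21.09) = 7.33 − 8.63 = -1.30; fold change = 2^1.30 = 2.462
HSPA1: ΔΔCt = (23.10−21.79) − (19.75−21.09) = 1.31 − (-1.34) = 2.65; fold change = 2^-2.65 = 0.159
HSPA1 has the largest |ΔΔCt| = 2.65.

0.159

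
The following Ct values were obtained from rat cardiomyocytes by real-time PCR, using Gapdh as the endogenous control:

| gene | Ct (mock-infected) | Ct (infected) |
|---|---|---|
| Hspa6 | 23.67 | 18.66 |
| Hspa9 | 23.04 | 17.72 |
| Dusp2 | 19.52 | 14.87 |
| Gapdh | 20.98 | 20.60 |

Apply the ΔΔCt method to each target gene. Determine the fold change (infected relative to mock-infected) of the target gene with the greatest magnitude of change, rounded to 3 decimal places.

Hspa6: ΔΔCt = (18.66−20.60) − (23.67−20.98) = -1.94 − 2.69 = -4.63; fold change = 2^4.63 = 24.761
Hspa9: ΔΔCt = (17.72−20.60) − (23.04−20.98) = -2.88 − 2.06 = -4.94; fold change = 2^4.94 = 30.696
Dusp2: ΔΔCt = (14.87−20.60) − (19.52−20.98) = -5.73 − (-1.46) = -4.27; fold change = 2^4.27 = 19.293
Hspa9 has the largest |ΔΔCt| = 4.94.

30.696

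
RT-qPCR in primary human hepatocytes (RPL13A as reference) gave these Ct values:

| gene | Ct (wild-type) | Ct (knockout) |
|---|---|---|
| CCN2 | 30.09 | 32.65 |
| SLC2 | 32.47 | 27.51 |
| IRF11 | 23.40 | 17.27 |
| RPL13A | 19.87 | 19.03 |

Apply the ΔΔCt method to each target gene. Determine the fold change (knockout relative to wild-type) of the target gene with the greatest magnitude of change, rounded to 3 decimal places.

39.124

CCN2: ΔΔCt = (32.65−19.03) − (30.09−19.87) = 13.62 − 10.22 = 3.40; fold change = 2^-3.40 = 0.095
SLC2: ΔΔCt = (27.51−19.03) − (32.47−19.87) = 8.48 − 12.60 = -4.12; fold change = 2^4.12 = 17.388
IRF11: ΔΔCt = (17.27−19.03) − (23.40−19.87) = -1.76 − 3.53 = -5.29; fold change = 2^5.29 = 39.124
IRF11 has the largest |ΔΔCt| = 5.29.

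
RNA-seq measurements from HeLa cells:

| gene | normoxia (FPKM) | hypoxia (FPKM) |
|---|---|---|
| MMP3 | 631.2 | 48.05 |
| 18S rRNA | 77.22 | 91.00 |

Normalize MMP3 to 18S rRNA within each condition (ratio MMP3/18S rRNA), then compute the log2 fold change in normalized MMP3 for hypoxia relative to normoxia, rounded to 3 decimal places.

MMP3/18S rRNA (normoxia) = 631.2 / 77.22 = 8.174
MMP3/18S rRNA (hypoxia) = 48.05 / 91.00 = 0.52802
Fold change = 0.52802 / 8.174 = 0.0646
log2(0.0646) = -3.9524

-3.952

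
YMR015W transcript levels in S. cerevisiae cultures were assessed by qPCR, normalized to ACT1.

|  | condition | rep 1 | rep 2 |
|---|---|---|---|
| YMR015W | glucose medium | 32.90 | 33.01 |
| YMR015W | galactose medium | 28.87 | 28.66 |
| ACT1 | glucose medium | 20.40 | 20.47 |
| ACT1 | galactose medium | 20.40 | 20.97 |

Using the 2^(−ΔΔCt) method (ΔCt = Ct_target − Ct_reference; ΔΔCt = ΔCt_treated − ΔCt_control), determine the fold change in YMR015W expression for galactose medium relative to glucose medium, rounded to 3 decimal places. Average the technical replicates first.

21.706

Mean Ct: YMR015W glucose medium 32.955; YMR015W galactose medium 28.765; ACT1 glucose medium 20.435; ACT1 galactose medium 20.685
ΔCt(glucose medium) = 32.955 − 20.435 = 12.520
ΔCt(galactose medium) = 28.765 − 20.685 = 8.080
ΔΔCt = 8.080 − 12.520 = -4.440
Fold change = 2^(−(-4.440)) = 2^4.440 = 21.7057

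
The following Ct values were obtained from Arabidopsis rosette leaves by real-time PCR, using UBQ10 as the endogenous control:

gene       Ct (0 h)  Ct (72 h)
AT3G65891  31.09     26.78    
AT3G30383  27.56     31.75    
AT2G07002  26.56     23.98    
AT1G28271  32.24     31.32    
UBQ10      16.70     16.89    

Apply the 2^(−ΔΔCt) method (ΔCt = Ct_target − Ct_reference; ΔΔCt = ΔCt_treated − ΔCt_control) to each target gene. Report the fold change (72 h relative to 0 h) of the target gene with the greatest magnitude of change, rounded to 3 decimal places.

AT3G65891: ΔΔCt = (26.78−16.89) − (31.09−16.70) = 9.89 − 14.39 = -4.50; fold change = 2^4.50 = 22.627
AT3G30383: ΔΔCt = (31.75−16.89) − (27.56−16.70) = 14.86 − 10.86 = 4.00; fold change = 2^-4.00 = 0.062
AT2G07002: ΔΔCt = (23.98−16.89) − (26.56−16.70) = 7.09 − 9.86 = -2.77; fold change = 2^2.77 = 6.821
AT1G28271: ΔΔCt = (31.32−16.89) − (32.24−16.70) = 14.43 − 15.54 = -1.11; fold change = 2^1.11 = 2.158
AT3G65891 has the largest |ΔΔCt| = 4.50.

22.627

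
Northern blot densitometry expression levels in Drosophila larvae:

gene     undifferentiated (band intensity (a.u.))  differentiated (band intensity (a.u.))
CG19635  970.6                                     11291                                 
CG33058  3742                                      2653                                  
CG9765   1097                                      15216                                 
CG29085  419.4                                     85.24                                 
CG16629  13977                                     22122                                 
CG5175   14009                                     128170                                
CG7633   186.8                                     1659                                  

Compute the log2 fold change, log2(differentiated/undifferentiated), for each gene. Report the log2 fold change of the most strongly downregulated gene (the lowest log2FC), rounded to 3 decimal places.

-2.299

log2(11291/970.6) = 3.540  (CG19635)
log2(2653/3742) = -0.496  (CG33058)
log2(15216/1097) = 3.794  (CG9765)
log2(85.24/419.4) = -2.299  (CG29085)
log2(22122/13977) = 0.662  (CG16629)
log2(128170/14009) = 3.194  (CG5175)
log2(1659/186.8) = 3.151  (CG7633)
CG29085 is most strongly downregulated.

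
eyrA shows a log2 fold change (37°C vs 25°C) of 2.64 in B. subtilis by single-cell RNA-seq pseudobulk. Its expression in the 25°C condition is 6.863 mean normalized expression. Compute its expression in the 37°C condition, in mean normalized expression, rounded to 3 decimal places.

42.779

Fold change = 2^(2.64) = 6.2333
37°C expression = 6.863 × 6.2333 = 42.779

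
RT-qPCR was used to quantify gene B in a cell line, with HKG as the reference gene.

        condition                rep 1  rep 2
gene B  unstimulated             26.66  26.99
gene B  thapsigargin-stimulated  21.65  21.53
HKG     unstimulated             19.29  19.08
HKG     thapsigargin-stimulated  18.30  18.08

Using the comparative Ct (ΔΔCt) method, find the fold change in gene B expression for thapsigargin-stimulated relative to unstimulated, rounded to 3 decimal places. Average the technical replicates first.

Mean Ct: gene B unstimulated 26.825; gene B thapsigargin-stimulated 21.590; HKG unstimulated 19.185; HKG thapsigargin-stimulated 18.190
ΔCt(unstimulated) = 26.825 − 19.185 = 7.640
ΔCt(thapsigargin-stimulated) = 21.590 − 18.190 = 3.400
ΔΔCt = 3.400 − 7.640 = -4.240
Fold change = 2^(−(-4.240)) = 2^4.240 = 18.8959

18.896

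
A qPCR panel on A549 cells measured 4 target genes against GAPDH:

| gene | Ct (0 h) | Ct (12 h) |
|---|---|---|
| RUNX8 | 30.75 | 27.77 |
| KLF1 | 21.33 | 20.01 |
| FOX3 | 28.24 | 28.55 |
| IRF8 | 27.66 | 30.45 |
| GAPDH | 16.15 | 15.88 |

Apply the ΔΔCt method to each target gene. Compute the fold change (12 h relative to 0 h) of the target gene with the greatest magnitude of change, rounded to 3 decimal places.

0.120

RUNX8: ΔΔCt = (27.77−15.88) − (30.75−16.15) = 11.89 − 14.60 = -2.71; fold change = 2^2.71 = 6.543
KLF1: ΔΔCt = (20.01−15.88) − (21.33−16.15) = 4.13 − 5.18 = -1.05; fold change = 2^1.05 = 2.071
FOX3: ΔΔCt = (28.55−15.88) − (28.24−16.15) = 12.67 − 12.09 = 0.58; fold change = 2^-0.58 = 0.669
IRF8: ΔΔCt = (30.45−15.88) − (27.66−16.15) = 14.57 − 11.51 = 3.06; fold change = 2^-3.06 = 0.120
IRF8 has the largest |ΔΔCt| = 3.06.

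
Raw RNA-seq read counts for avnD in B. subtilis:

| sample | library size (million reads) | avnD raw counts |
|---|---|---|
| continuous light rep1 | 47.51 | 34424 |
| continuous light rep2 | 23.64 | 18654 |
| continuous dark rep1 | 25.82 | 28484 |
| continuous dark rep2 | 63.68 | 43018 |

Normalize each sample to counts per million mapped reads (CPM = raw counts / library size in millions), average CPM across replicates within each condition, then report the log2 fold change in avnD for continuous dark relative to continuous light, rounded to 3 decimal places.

0.233

CPM(continuous light rep1) = 34424 / 47.51 = 724.5632
CPM(continuous light rep2) = 18654 / 23.64 = 789.0863
CPM(continuous dark rep1) = 28484 / 25.82 = 1103.1758
CPM(continuous dark rep2) = 43018 / 63.68 = 675.5339
mean CPM(continuous light) = 756.8248; mean CPM(continuous dark) = 889.3549
Fold change = 889.3549 / 756.8248 = 1.17511
log2(1.17511) = 0.2328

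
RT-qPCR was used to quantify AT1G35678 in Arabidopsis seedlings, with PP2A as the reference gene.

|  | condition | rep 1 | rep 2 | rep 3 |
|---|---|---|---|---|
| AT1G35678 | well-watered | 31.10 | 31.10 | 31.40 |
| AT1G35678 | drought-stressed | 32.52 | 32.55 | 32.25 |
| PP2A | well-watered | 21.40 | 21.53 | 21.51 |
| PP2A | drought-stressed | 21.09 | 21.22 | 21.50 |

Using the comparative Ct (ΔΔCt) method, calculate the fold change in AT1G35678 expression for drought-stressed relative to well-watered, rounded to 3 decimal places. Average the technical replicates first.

0.366

Mean Ct: AT1G35678 well-watered 31.200; AT1G35678 drought-stressed 32.440; PP2A well-watered 21.480; PP2A drought-stressed 21.270
ΔCt(well-watered) = 31.200 − 21.480 = 9.720
ΔCt(drought-stressed) = 32.440 − 21.270 = 11.170
ΔΔCt = 11.170 − 9.720 = 1.450
Fold change = 2^(−1.450) = 0.3660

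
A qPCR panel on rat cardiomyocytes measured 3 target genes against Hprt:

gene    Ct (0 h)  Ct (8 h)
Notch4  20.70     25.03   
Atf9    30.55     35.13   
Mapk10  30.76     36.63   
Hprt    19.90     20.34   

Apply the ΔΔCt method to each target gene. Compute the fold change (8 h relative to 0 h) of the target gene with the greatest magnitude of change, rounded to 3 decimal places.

0.023

Notch4: ΔΔCt = (25.03−20.34) − (20.70−19.90) = 4.69 − 0.80 = 3.89; fold change = 2^-3.89 = 0.067
Atf9: ΔΔCt = (35.13−20.34) − (30.55−19.90) = 14.79 − 10.65 = 4.14; fold change = 2^-4.14 = 0.057
Mapk10: ΔΔCt = (36.63−20.34) − (30.76−19.90) = 16.29 − 10.86 = 5.43; fold change = 2^-5.43 = 0.023
Mapk10 has the largest |ΔΔCt| = 5.43.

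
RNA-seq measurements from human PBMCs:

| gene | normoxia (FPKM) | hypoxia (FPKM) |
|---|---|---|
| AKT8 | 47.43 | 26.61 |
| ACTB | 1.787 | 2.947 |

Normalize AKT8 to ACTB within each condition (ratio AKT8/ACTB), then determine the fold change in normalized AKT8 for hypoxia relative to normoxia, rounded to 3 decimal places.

AKT8/ACTB (normoxia) = 47.43 / 1.787 = 26.542
AKT8/ACTB (hypoxia) = 26.61 / 2.947 = 9.0295
Fold change = 9.0295 / 26.542 = 0.3402

0.340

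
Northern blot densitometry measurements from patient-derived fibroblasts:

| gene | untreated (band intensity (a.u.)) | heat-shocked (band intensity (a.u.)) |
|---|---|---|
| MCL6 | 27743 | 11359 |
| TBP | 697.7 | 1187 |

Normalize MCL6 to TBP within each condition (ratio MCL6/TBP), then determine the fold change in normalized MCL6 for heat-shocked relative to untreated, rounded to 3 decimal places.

0.241

MCL6/TBP (untreated) = 27743 / 697.7 = 39.764
MCL6/TBP (heat-shocked) = 11359 / 1187 = 9.5695
Fold change = 9.5695 / 39.764 = 0.2407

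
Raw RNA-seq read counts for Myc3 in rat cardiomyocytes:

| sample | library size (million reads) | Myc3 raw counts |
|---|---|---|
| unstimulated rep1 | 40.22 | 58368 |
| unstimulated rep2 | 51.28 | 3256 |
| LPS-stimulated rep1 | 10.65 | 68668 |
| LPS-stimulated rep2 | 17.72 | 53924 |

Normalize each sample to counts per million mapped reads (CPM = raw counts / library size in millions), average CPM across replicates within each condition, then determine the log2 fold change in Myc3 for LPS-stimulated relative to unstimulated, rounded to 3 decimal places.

2.647

CPM(unstimulated rep1) = 58368 / 40.22 = 1451.2183
CPM(unstimulated rep2) = 3256 / 51.28 = 63.4945
CPM(LPS-stimulated rep1) = 68668 / 10.65 = 6447.6995
CPM(LPS-stimulated rep2) = 53924 / 17.72 = 3043.1151
mean CPM(unstimulated) = 757.3564; mean CPM(LPS-stimulated) = 4745.4073
Fold change = 4745.4073 / 757.3564 = 6.26575
log2(6.26575) = 2.6475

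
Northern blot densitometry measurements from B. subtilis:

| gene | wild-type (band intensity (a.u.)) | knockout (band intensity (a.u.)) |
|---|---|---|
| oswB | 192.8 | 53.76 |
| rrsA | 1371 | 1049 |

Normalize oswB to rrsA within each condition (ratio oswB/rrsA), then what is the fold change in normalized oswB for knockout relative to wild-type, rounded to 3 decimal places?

oswB/rrsA (wild-type) = 192.8 / 1371 = 0.14063
oswB/rrsA (knockout) = 53.76 / 1049 = 0.051249
Fold change = 0.051249 / 0.14063 = 0.3644

0.364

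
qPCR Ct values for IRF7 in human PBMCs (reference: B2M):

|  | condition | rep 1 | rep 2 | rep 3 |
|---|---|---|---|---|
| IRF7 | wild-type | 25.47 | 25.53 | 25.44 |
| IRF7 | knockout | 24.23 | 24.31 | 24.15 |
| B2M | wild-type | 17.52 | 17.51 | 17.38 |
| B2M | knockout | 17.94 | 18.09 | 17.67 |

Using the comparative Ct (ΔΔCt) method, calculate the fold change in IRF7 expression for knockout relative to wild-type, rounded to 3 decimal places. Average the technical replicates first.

Mean Ct: IRF7 wild-type 25.480; IRF7 knockout 24.230; B2M wild-type 17.470; B2M knockout 17.900
ΔCt(wild-type) = 25.480 − 17.470 = 8.010
ΔCt(knockout) = 24.230 − 17.900 = 6.330
ΔΔCt = 6.330 − 8.010 = -1.680
Fold change = 2^(−(-1.680)) = 2^1.680 = 3.2043

3.204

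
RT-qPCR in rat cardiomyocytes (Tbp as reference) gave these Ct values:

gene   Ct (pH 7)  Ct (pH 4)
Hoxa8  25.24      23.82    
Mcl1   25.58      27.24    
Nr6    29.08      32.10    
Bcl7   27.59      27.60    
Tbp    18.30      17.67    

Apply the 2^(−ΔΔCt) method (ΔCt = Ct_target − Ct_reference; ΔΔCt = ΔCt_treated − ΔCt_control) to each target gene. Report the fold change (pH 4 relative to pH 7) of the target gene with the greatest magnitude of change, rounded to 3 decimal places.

0.080

Hoxa8: ΔΔCt = (23.82−17.67) − (25.24−18.30) = 6.15 − 6.94 = -0.79; fold change = 2^0.79 = 1.729
Mcl1: ΔΔCt = (27.24−17.67) − (25.58−18.30) = 9.57 − 7.28 = 2.29; fold change = 2^-2.29 = 0.204
Nr6: ΔΔCt = (32.10−17.67) − (29.08−18.30) = 14.43 − 10.78 = 3.65; fold change = 2^-3.65 = 0.080
Bcl7: ΔΔCt = (27.60−17.67) − (27.59−18.30) = 9.93 − 9.29 = 0.64; fold change = 2^-0.64 = 0.642
Nr6 has the largest |ΔΔCt| = 3.65.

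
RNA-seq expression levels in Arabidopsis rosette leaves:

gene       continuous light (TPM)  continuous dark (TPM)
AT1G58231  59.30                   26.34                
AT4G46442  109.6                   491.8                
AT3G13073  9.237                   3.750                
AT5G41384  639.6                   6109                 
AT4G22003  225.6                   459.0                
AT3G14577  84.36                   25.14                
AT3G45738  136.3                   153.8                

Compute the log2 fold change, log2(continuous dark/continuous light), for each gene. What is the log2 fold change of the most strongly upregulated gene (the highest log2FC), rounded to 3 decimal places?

log2(26.34/59.30) = -1.171  (AT1G58231)
log2(491.8/109.6) = 2.166  (AT4G46442)
log2(3.750/9.237) = -1.301  (AT3G13073)
log2(6109/639.6) = 3.256  (AT5G41384)
log2(459.0/225.6) = 1.025  (AT4G22003)
log2(25.14/84.36) = -1.747  (AT3G14577)
log2(153.8/136.3) = 0.174  (AT3G45738)
AT5G41384 is most strongly upregulated.

3.256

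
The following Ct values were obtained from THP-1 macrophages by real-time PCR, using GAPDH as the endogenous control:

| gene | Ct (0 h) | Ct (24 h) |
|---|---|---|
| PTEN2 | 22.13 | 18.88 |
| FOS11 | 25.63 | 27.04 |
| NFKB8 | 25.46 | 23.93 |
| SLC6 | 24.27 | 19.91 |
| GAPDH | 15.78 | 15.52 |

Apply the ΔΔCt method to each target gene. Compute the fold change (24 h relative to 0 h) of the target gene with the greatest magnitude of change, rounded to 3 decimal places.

PTEN2: ΔΔCt = (18.88−15.52) − (22.13−15.78) = 3.36 − 6.35 = -2.99; fold change = 2^2.99 = 7.945
FOS11: ΔΔCt = (27.04−15.52) − (25.63−15.78) = 11.52 − 9.85 = 1.67; fold change = 2^-1.67 = 0.314
NFKB8: ΔΔCt = (23.93−15.52) − (25.46−15.78) = 8.41 − 9.68 = -1.27; fold change = 2^1.27 = 2.412
SLC6: ΔΔCt = (19.91−15.52) − (24.27−15.78) = 4.39 − 8.49 = -4.10; fold change = 2^4.10 = 17.148
SLC6 has the largest |ΔΔCt| = 4.10.

17.148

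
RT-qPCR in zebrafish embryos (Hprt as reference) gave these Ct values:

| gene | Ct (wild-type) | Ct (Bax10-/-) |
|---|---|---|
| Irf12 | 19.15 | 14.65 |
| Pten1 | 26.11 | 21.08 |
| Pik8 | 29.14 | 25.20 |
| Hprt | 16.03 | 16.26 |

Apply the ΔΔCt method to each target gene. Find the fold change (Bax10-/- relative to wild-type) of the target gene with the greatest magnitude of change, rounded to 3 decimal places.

Irf12: ΔΔCt = (14.65−16.26) − (19.15−16.03) = -1.61 − 3.12 = -4.73; fold change = 2^4.73 = 26.538
Pten1: ΔΔCt = (21.08−16.26) − (26.11−16.03) = 4.82 − 10.08 = -5.26; fold change = 2^5.26 = 38.319
Pik8: ΔΔCt = (25.20−16.26) − (29.14−16.03) = 8.94 − 13.11 = -4.17; fold change = 2^4.17 = 18.001
Pten1 has the largest |ΔΔCt| = 5.26.

38.319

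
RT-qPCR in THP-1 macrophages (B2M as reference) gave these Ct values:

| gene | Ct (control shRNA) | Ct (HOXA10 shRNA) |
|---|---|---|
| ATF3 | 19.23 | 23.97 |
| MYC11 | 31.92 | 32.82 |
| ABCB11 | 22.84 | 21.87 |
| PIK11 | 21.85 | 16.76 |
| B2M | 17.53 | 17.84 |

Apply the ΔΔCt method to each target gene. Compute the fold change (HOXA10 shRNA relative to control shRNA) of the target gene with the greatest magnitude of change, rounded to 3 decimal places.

42.224

ATF3: ΔΔCt = (23.97−17.84) − (19.23−17.53) = 6.13 − 1.70 = 4.43; fold change = 2^-4.43 = 0.046
MYC11: ΔΔCt = (32.82−17.84) − (31.92−17.53) = 14.98 − 14.39 = 0.59; fold change = 2^-0.59 = 0.664
ABCB11: ΔΔCt = (21.87−17.84) − (22.84−17.53) = 4.03 − 5.31 = -1.28; fold change = 2^1.28 = 2.428
PIK11: ΔΔCt = (16.76−17.84) − (21.85−17.53) = -1.08 − 4.32 = -5.40; fold change = 2^5.40 = 42.224
PIK11 has the largest |ΔΔCt| = 5.40.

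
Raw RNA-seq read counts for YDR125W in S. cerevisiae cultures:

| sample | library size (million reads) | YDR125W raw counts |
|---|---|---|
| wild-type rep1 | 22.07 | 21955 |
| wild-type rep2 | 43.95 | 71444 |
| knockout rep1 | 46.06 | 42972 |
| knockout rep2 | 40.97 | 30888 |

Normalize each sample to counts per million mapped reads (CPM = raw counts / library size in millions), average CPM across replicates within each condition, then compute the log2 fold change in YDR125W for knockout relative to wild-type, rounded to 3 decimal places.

CPM(wild-type rep1) = 21955 / 22.07 = 994.7893
CPM(wild-type rep2) = 71444 / 43.95 = 1625.5745
CPM(knockout rep1) = 42972 / 46.06 = 932.9570
CPM(knockout rep2) = 30888 / 40.97 = 753.9175
mean CPM(wild-type) = 1310.1819; mean CPM(knockout) = 843.4373
Fold change = 843.4373 / 1310.1819 = 0.64376
log2(0.64376) = -0.6354

-0.635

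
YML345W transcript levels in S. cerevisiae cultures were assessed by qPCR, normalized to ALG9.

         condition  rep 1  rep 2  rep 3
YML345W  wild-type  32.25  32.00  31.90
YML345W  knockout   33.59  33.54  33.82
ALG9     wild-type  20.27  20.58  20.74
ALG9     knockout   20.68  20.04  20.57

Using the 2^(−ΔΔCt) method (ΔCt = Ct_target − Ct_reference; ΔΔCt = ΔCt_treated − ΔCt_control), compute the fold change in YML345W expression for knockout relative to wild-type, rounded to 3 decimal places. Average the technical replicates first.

0.308

Mean Ct: YML345W wild-type 32.050; YML345W knockout 33.650; ALG9 wild-type 20.530; ALG9 knockout 20.430
ΔCt(wild-type) = 32.050 − 20.530 = 11.520
ΔCt(knockout) = 33.650 − 20.430 = 13.220
ΔΔCt = 13.220 − 11.520 = 1.700
Fold change = 2^(−1.700) = 0.3078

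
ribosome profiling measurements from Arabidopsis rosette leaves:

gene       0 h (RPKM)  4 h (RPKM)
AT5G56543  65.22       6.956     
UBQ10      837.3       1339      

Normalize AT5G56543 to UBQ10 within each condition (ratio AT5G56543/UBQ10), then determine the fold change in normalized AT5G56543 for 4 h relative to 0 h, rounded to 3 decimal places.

AT5G56543/UBQ10 (0 h) = 65.22 / 837.3 = 0.077893
AT5G56543/UBQ10 (4 h) = 6.956 / 1339 = 0.0051949
Fold change = 0.0051949 / 0.077893 = 0.0667

0.067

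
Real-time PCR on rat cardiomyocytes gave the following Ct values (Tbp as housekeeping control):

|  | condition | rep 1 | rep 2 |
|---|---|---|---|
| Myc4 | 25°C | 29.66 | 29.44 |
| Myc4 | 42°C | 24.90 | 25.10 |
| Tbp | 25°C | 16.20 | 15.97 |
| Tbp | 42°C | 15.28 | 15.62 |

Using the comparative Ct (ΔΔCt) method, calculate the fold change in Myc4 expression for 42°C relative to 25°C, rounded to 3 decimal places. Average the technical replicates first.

15.085

Mean Ct: Myc4 25°C 29.550; Myc4 42°C 25.000; Tbp 25°C 16.085; Tbp 42°C 15.450
ΔCt(25°C) = 29.550 − 16.085 = 13.465
ΔCt(42°C) = 25.000 − 15.450 = 9.550
ΔΔCt = 9.550 − 13.465 = -3.915
Fold change = 2^(−(-3.915)) = 2^3.915 = 15.0846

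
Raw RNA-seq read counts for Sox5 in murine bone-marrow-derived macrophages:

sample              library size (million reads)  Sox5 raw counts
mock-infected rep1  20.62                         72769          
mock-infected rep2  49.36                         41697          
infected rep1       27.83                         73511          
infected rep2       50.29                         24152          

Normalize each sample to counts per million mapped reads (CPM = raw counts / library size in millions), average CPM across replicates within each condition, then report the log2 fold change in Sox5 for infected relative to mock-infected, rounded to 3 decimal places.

CPM(mock-infected rep1) = 72769 / 20.62 = 3529.0495
CPM(mock-infected rep2) = 41697 / 49.36 = 844.7528
CPM(infected rep1) = 73511 / 27.83 = 2641.4301
CPM(infected rep2) = 24152 / 50.29 = 480.2545
mean CPM(mock-infected) = 2186.9012; mean CPM(infected) = 1560.8423
Fold change = 1560.8423 / 2186.9012 = 0.71372
log2(0.71372) = -0.4866

-0.487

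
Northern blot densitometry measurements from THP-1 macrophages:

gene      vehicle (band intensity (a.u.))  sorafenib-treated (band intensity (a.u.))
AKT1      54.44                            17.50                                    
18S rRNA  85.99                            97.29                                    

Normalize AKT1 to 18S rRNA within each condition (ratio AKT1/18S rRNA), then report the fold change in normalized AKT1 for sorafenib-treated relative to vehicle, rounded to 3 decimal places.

0.284

AKT1/18S rRNA (vehicle) = 54.44 / 85.99 = 0.6331
AKT1/18S rRNA (sorafenib-treated) = 17.50 / 97.29 = 0.17987
Fold change = 0.17987 / 0.6331 = 0.2841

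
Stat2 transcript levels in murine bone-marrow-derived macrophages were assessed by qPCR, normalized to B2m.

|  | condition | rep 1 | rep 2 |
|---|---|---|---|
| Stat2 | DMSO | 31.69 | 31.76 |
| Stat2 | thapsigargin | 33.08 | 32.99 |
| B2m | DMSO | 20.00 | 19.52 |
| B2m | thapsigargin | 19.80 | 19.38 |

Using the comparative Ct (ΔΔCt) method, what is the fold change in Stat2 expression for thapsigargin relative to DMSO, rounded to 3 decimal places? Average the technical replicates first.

0.358

Mean Ct: Stat2 DMSO 31.725; Stat2 thapsigargin 33.035; B2m DMSO 19.760; B2m thapsigargin 19.590
ΔCt(DMSO) = 31.725 − 19.760 = 11.965
ΔCt(thapsigargin) = 33.035 − 19.590 = 13.445
ΔΔCt = 13.445 − 11.965 = 1.480
Fold change = 2^(−1.480) = 0.3585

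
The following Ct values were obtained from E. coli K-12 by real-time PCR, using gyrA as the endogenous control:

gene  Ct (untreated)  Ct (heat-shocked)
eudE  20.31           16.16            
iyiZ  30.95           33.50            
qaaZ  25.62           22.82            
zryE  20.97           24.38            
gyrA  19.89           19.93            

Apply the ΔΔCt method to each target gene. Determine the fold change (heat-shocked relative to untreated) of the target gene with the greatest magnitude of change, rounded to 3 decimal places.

18.252

eudE: ΔΔCt = (16.16−19.93) − (20.31−19.89) = -3.77 − 0.42 = -4.19; fold change = 2^4.19 = 18.252
iyiZ: ΔΔCt = (33.50−19.93) − (30.95−19.89) = 13.57 − 11.06 = 2.51; fold change = 2^-2.51 = 0.176
qaaZ: ΔΔCt = (22.82−19.93) − (25.62−19.89) = 2.89 − 5.73 = -2.84; fold change = 2^2.84 = 7.160
zryE: ΔΔCt = (24.38−19.93) − (20.97−19.89) = 4.45 − 1.08 = 3.37; fold change = 2^-3.37 = 0.097
eudE has the largest |ΔΔCt| = 4.19.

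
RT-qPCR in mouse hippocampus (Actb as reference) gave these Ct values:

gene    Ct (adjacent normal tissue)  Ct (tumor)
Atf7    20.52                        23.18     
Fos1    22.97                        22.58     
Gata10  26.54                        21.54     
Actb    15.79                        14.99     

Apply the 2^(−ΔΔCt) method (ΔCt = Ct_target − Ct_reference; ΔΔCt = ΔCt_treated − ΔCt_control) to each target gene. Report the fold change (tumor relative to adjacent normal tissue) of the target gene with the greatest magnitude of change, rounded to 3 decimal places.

Atf7: ΔΔCt = (23.18−14.99) − (20.52−15.79) = 8.19 − 4.73 = 3.46; fold change = 2^-3.46 = 0.091
Fos1: ΔΔCt = (22.58−14.99) − (22.97−15.79) = 7.59 − 7.18 = 0.41; fold change = 2^-0.41 = 0.753
Gata10: ΔΔCt = (21.54−14.99) − (26.54−15.79) = 6.55 − 10.75 = -4.20; fold change = 2^4.20 = 18.379
Gata10 has the largest |ΔΔCt| = 4.20.

18.379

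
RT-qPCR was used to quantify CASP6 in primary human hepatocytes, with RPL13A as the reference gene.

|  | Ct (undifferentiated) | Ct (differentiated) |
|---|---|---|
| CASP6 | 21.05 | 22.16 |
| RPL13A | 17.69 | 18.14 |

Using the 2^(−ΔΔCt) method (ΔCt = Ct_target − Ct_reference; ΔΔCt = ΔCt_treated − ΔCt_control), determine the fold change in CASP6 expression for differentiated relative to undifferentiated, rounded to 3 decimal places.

0.633

ΔCt(undifferentiated) = 21.050 − 17.690 = 3.360
ΔCt(differentiated) = 22.160 − 18.140 = 4.020
ΔΔCt = 4.020 − 3.360 = 0.660
Fold change = 2^(−0.660) = 0.6329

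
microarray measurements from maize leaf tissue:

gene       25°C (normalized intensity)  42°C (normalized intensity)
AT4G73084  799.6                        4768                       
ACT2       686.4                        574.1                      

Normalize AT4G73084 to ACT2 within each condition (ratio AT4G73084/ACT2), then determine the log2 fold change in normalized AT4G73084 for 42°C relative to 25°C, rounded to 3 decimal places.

2.834

AT4G73084/ACT2 (25°C) = 799.6 / 686.4 = 1.1649
AT4G73084/ACT2 (42°C) = 4768 / 574.1 = 8.3052
Fold change = 8.3052 / 1.1649 = 7.1294
log2(7.1294) = 2.8338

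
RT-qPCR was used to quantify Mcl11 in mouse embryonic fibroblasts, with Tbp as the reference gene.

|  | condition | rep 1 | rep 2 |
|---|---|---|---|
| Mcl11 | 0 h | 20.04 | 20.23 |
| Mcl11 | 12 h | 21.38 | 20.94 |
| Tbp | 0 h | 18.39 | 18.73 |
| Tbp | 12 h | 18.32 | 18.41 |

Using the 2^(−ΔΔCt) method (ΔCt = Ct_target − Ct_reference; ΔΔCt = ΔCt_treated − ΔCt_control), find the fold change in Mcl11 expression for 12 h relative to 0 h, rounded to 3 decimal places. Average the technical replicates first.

Mean Ct: Mcl11 0 h 20.135; Mcl11 12 h 21.160; Tbp 0 h 18.560; Tbp 12 h 18.365
ΔCt(0 h) = 20.135 − 18.560 = 1.575
ΔCt(12 h) = 21.160 − 18.365 = 2.795
ΔΔCt = 2.795 − 1.575 = 1.220
Fold change = 2^(−1.220) = 0.4293

0.429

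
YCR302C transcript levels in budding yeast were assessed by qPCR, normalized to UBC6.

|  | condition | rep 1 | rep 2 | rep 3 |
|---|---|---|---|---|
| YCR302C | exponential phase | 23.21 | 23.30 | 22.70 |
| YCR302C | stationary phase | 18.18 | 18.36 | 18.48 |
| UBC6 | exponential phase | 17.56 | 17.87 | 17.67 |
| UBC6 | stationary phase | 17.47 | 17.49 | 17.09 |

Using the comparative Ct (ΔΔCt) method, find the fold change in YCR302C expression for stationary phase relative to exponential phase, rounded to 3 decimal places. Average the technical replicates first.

Mean Ct: YCR302C exponential phase 23.070; YCR302C stationary phase 18.340; UBC6 exponential phase 17.700; UBC6 stationary phase 17.350
ΔCt(exponential phase) = 23.070 − 17.700 = 5.370
ΔCt(stationary phase) = 18.340 − 17.350 = 0.990
ΔΔCt = 0.990 − 5.370 = -4.380
Fold change = 2^(−(-4.380)) = 2^4.380 = 20.8215

20.821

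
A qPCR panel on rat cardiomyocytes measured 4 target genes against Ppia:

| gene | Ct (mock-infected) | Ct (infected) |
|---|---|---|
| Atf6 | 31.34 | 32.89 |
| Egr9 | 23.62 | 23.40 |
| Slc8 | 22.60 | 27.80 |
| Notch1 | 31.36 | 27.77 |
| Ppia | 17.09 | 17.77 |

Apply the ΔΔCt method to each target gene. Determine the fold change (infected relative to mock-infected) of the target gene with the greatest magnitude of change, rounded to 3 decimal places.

Atf6: ΔΔCt = (32.89−17.77) − (31.34−17.09) = 15.12 − 14.25 = 0.87; fold change = 2^-0.87 = 0.547
Egr9: ΔΔCt = (23.40−17.77) − (23.62−17.09) = 5.63 − 6.53 = -0.90; fold change = 2^0.90 = 1.866
Slc8: ΔΔCt = (27.80−17.77) − (22.60−17.09) = 10.03 − 5.51 = 4.52; fold change = 2^-4.52 = 0.044
Notch1: ΔΔCt = (27.77−17.77) − (31.36−17.09) = 10.00 − 14.27 = -4.27; fold change = 2^4.27 = 19.293
Slc8 has the largest |ΔΔCt| = 4.52.

0.044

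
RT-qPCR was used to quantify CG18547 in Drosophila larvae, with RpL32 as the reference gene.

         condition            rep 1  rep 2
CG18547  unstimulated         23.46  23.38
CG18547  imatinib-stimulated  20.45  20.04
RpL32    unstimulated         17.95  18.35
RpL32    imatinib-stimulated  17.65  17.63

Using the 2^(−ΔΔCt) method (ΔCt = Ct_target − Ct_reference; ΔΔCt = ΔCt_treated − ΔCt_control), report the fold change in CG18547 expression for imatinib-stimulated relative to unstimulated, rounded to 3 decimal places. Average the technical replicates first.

Mean Ct: CG18547 unstimulated 23.420; CG18547 imatinib-stimulated 20.245; RpL32 unstimulated 18.150; RpL32 imatinib-stimulated 17.640
ΔCt(unstimulated) = 23.420 − 18.150 = 5.270
ΔCt(imatinib-stimulated) = 20.245 − 17.640 = 2.605
ΔΔCt = 2.605 − 5.270 = -2.665
Fold change = 2^(−(-2.665)) = 2^2.665 = 6.3423

6.342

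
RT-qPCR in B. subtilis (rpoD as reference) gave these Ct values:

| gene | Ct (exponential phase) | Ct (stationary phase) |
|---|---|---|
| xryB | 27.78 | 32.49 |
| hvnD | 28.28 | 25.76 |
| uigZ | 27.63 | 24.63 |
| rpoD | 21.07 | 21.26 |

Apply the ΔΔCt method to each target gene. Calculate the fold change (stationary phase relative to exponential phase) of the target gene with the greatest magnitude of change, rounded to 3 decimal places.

xryB: ΔΔCt = (32.49−21.26) − (27.78−21.07) = 11.23 − 6.71 = 4.52; fold change = 2^-4.52 = 0.044
hvnD: ΔΔCt = (25.76−21.26) − (28.28−21.07) = 4.50 − 7.21 = -2.71; fold change = 2^2.71 = 6.543
uigZ: ΔΔCt = (24.63−21.26) − (27.63−21.07) = 3.37 − 6.56 = -3.19; fold change = 2^3.19 = 9.126
xryB has the largest |ΔΔCt| = 4.52.

0.044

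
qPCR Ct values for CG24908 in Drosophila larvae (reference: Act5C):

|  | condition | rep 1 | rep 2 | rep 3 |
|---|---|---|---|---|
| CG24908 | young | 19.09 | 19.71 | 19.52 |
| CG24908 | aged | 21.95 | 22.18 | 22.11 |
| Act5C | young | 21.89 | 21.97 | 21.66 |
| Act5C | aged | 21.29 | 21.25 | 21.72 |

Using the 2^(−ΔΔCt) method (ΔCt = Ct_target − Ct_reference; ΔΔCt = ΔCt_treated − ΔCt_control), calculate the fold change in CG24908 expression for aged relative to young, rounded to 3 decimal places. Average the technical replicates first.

Mean Ct: CG24908 young 19.440; CG24908 aged 22.080; Act5C young 21.840; Act5C aged 21.420
ΔCt(young) = 19.440 − 21.840 = -2.400
ΔCt(aged) = 22.080 − 21.420 = 0.660
ΔΔCt = 0.660 − (-2.400) = 3.060
Fold change = 2^(−3.060) = 0.1199

0.120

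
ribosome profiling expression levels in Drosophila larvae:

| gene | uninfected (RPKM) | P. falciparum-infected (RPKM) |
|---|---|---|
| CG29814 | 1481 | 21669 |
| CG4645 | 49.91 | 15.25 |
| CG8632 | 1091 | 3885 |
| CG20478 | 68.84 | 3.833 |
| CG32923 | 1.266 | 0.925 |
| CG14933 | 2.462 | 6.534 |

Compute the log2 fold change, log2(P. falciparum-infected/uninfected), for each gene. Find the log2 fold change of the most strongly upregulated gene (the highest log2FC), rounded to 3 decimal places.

log2(21669/1481) = 3.871  (CG29814)
log2(15.25/49.91) = -1.711  (CG4645)
log2(3885/1091) = 1.832  (CG8632)
log2(3.833/68.84) = -4.167  (CG20478)
log2(0.925/1.266) = -0.453  (CG32923)
log2(6.534/2.462) = 1.408  (CG14933)
CG29814 is most strongly upregulated.

3.871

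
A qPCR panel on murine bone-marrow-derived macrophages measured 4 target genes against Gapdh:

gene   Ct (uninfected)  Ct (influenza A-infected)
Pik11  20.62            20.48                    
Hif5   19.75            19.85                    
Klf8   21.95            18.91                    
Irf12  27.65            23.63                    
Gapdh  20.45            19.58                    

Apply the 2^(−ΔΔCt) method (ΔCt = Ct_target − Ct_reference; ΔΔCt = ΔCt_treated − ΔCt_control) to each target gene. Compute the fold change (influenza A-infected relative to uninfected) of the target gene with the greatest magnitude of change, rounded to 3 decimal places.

Pik11: ΔΔCt = (20.48−19.58) − (20.62−20.45) = 0.90 − 0.17 = 0.73; fold change = 2^-0.73 = 0.603
Hif5: ΔΔCt = (19.85−19.58) − (19.75−20.45) = 0.27 − (-0.70) = 0.97; fold change = 2^-0.97 = 0.511
Klf8: ΔΔCt = (18.91−19.58) − (21.95−20.45) = -0.67 − 1.50 = -2.17; fold change = 2^2.17 = 4.500
Irf12: ΔΔCt = (23.63−19.58) − (27.65−20.45) = 4.05 − 7.20 = -3.15; fold change = 2^3.15 = 8.877
Irf12 has the largest |ΔΔCt| = 3.15.

8.877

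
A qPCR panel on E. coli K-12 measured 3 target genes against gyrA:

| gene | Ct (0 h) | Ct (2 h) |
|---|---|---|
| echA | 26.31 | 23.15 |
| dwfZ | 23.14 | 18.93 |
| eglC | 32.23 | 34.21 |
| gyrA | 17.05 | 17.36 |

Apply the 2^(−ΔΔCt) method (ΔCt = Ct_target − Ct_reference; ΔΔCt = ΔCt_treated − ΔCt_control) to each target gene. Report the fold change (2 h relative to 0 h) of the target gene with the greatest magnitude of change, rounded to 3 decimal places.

22.943

echA: ΔΔCt = (23.15−17.36) − (26.31−17.05) = 5.79 − 9.26 = -3.47; fold change = 2^3.47 = 11.081
dwfZ: ΔΔCt = (18.93−17.36) − (23.14−17.05) = 1.57 − 6.09 = -4.52; fold change = 2^4.52 = 22.943
eglC: ΔΔCt = (34.21−17.36) − (32.23−17.05) = 16.85 − 15.18 = 1.67; fold change = 2^-1.67 = 0.314
dwfZ has the largest |ΔΔCt| = 4.52.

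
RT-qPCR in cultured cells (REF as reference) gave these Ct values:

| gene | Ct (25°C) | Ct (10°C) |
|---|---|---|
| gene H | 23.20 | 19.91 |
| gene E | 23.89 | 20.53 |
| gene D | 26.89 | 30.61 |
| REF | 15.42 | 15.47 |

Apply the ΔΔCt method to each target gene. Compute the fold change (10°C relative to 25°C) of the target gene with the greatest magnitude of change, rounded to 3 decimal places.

0.079

gene H: ΔΔCt = (19.91−15.47) − (23.20−15.42) = 4.44 − 7.78 = -3.34; fold change = 2^3.34 = 10.126
gene E: ΔΔCt = (20.53−15.47) − (23.89−15.42) = 5.06 − 8.47 = -3.41; fold change = 2^3.41 = 10.629
gene D: ΔΔCt = (30.61−15.47) − (26.89−15.42) = 15.14 − 11.47 = 3.67; fold change = 2^-3.67 = 0.079
gene D has the largest |ΔΔCt| = 3.67.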